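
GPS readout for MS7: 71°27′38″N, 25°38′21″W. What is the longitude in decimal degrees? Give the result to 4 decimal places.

25° + 38′/60 + 21″/3600 = 25 + 0.63333 + 0.00583 = 25.6392°

25.6392°W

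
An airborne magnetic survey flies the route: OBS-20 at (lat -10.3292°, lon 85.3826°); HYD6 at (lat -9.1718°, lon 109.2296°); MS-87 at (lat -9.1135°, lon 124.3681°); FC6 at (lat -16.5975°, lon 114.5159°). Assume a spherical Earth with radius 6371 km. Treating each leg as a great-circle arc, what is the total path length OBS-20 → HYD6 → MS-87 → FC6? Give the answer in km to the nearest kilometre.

OBS-20→HYD6: c = 0.410600 rad, d = 2615.93 km
HYD6→MS-87: c = 0.260843 rad, d = 1661.83 km
MS-87→FC6: c = 0.212406 rad, d = 1353.24 km
Total = 2615.93 + 1661.83 + 1353.24 = 5631.00 km

5631 km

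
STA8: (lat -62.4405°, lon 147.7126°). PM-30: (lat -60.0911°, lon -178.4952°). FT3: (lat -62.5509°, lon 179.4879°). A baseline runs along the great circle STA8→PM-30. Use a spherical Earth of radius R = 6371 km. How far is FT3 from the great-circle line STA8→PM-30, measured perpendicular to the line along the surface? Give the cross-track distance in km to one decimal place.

δ₁₃ = central angle STA8→FT3 = 0.253531 rad  (haversine)
θ₁₃ = bearing STA8→FT3 = 104.589°,  θ₁₂ = bearing STA8→PM-30 = 96.926°
dₓₜ = R·arcsin(sin δ₁₃ · sin(θ₁₃ − θ₁₂)) = 6371·arcsin(0.25082·sin(7.663°)) = 213.125 km
|dₓₜ| = 213.125 km

213.1 km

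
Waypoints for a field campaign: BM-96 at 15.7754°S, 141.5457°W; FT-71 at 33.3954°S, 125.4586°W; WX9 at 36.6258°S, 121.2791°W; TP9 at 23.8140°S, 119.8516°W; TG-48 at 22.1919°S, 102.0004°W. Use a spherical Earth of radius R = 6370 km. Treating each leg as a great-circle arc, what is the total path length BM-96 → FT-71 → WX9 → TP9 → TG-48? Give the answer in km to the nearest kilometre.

6327 km

BM-96→FT-71: c = 0.398553 rad, d = 2538.78 km
FT-71→WX9: c = 0.082131 rad, d = 523.18 km
WX9→TP9: c = 0.224633 rad, d = 1430.91 km
TP9→TG-48: c = 0.287990 rad, d = 1834.50 km
Total = 2538.78 + 523.18 + 1430.91 + 1834.50 = 6327.37 km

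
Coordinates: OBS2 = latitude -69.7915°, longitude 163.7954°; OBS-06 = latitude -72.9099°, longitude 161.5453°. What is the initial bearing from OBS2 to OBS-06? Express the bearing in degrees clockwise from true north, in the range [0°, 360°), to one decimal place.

191.9°

Δλ = -2.2501°
y = sin Δλ · cos φ₂ = -0.011538
x = cos φ₁ sin φ₂ − sin φ₁ cos φ₂ cos Δλ = -0.054612
θ = atan2(y, x) = -168.0705° → 191.9295° (mod 360°)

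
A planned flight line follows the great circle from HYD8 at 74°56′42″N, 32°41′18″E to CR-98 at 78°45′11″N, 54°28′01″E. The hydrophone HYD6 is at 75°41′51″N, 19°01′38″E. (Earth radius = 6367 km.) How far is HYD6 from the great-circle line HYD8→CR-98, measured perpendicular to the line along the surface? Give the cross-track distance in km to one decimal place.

360.5 km

HYD8: φ = +74.94500°, λ = +32.68833°
CR-98: φ = +78.75306°, λ = +54.46694°
HYD6: φ = +75.69750°, λ = +19.02722°
δ₁₃ = central angle HYD8→HYD6 = 0.061680 rad  (haversine)
θ₁₃ = bearing HYD8→HYD6 = 288.817°,  θ₁₂ = bearing HYD8→CR-98 = 42.182°
dₓₜ = R·arcsin(sin δ₁₃ · sin(θ₁₃ − θ₁₂)) = 6367·arcsin(0.06164·sin(246.636°)) = -360.476 km
|dₓₜ| = 360.476 km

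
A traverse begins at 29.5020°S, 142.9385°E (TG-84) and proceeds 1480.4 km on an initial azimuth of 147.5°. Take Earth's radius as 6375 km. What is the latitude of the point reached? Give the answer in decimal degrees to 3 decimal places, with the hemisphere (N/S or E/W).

40.403°S

δ = d/R = 1480.4/6375 = 0.232220 rad
φ₂ = arcsin(sin φ₁ cos δ + cos φ₁ sin δ cos θ)
   = arcsin(-0.49245·0.97316 + 0.87034·0.23014·-0.84339) = -40.40340°
λ₂ = λ₁ + atan2(sin θ sin δ cos φ₁, cos δ − sin φ₁ sin φ₂) = 152.28363°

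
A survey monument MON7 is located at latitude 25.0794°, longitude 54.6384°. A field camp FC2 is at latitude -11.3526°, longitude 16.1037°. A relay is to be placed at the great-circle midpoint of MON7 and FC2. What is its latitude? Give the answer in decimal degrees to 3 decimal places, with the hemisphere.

Bx = cos φ₂ cos Δλ = 0.766926,  By = cos φ₂ sin Δλ = -0.610799
φₘ = atan2(sin φ₁ + sin φ₂, √((cos φ₁ + Bx)² + By²)) = 7.26571°
λₘ = λ₁ + atan2(By, cos φ₁ + Bx) = 34.57776°

7.266°N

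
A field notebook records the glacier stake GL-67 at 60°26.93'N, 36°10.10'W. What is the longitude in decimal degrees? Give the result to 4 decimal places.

36° + 10.10′/60 = 36 + 0.16833 = 36.1683°

36.1683°W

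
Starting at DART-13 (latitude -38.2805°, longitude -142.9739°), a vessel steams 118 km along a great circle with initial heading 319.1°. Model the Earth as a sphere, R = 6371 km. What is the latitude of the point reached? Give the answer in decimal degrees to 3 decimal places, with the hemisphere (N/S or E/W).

δ = d/R = 118/6371 = 0.018521 rad
φ₂ = arcsin(sin φ₁ cos δ + cos φ₁ sin δ cos θ)
   = arcsin(-0.61951·0.99983 + 0.78499·0.01852·0.75585) = -37.47512°
λ₂ = λ₁ + atan2(sin θ sin δ cos φ₁, cos δ − sin φ₁ sin φ₂) = -143.84938°

37.475°S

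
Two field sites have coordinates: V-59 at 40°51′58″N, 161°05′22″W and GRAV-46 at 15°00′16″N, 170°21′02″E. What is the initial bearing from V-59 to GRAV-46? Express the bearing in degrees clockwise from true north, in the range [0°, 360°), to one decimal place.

232.1°

V-59: φ = +40.86611°, λ = -161.08944°
GRAV-46: φ = +15.00444°, λ = +170.35056°
Δλ = -28.5600°
y = sin Δλ · cos φ₂ = -0.461779
x = cos φ₁ sin φ₂ − sin φ₁ cos φ₂ cos Δλ = -0.359298
θ = atan2(y, x) = -127.8855° → 232.1145° (mod 360°)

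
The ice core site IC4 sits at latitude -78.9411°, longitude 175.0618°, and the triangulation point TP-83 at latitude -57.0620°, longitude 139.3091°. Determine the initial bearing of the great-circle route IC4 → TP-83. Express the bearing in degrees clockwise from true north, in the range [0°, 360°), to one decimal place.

310.6°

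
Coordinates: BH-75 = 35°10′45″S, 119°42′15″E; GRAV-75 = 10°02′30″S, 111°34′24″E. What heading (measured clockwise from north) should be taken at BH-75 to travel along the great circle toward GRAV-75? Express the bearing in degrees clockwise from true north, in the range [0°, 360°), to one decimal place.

BH-75: φ = -35.17917°, λ = +119.70417°
GRAV-75: φ = -10.04167°, λ = +111.57333°
Δλ = -8.1308°
y = sin Δλ · cos φ₂ = -0.139267
x = cos φ₁ sin φ₂ − sin φ₁ cos φ₂ cos Δλ = 0.419089
θ = atan2(y, x) = -18.3821° → 341.6179° (mod 360°)

341.6°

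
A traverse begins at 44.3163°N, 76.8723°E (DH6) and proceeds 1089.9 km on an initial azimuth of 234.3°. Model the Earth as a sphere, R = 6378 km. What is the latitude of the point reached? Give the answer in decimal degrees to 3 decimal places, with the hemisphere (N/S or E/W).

δ = d/R = 1089.9/6378 = 0.170884 rad
φ₂ = arcsin(sin φ₁ cos δ + cos φ₁ sin δ cos θ)
   = arcsin(0.69862·0.98543 + 0.71549·0.17005·-0.58354) = 38.12961°
λ₂ = λ₁ + atan2(sin θ sin δ cos φ₁, cos δ − sin φ₁ sin φ₂) = 66.76108°

38.130°N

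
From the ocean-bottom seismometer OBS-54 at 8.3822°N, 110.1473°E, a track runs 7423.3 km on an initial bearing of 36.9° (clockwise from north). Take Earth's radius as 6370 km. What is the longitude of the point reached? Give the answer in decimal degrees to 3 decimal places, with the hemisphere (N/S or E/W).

172.986°E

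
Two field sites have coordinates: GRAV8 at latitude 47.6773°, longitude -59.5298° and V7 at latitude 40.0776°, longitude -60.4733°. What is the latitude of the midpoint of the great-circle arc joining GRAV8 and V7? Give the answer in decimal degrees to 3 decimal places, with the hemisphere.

Bx = cos φ₂ cos Δλ = 0.765069,  By = cos φ₂ sin Δλ = -0.012600
φₘ = atan2(sin φ₁ + sin φ₂, √((cos φ₁ + Bx)² + By²)) = 43.87842°
λₘ = λ₁ + atan2(By, cos φ₁ + Bx) = -60.03168°

43.878°N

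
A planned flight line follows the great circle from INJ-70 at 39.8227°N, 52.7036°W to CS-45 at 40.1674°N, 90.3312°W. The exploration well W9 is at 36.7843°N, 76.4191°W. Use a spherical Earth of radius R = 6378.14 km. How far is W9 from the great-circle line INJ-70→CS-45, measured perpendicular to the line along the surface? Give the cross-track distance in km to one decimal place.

δ₁₃ = central angle INJ-70→W9 = 0.328118 rad  (haversine)
θ₁₃ = bearing INJ-70→W9 = 268.277°,  θ₁₂ = bearing INJ-70→CS-45 = 283.012°
dₓₜ = R·arcsin(sin δ₁₃ · sin(θ₁₃ − θ₁₂)) = 6378.14·arcsin(0.32226·sin(-14.735°)) = -523.389 km
|dₓₜ| = 523.389 km

523.4 km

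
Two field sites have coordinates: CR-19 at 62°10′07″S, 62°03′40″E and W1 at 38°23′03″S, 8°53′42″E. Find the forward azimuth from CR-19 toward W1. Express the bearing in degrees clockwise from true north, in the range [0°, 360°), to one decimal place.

281.3°

CR-19: φ = -62.16861°, λ = +62.06111°
W1: φ = -38.38417°, λ = +8.89500°
Δλ = -53.1661°
y = sin Δλ · cos φ₂ = -0.627388
x = cos φ₁ sin φ₂ − sin φ₁ cos φ₂ cos Δλ = 0.125672
θ = atan2(y, x) = -78.6730° → 281.3270° (mod 360°)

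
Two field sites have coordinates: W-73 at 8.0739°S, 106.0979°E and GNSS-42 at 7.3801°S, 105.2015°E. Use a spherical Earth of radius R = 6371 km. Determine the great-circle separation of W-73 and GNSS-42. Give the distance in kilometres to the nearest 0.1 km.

Δφ = 0.6938°,  Δλ = -0.8964°
a = sin²(Δφ/2) + cos φ₁ cos φ₂ sin²(Δλ/2) = 0.000097
c = 2·arcsin(√a) = 0.019672 rad = 1.1271°
d = R·c = 6371 × 0.019672 = 125.3 km

125.3 km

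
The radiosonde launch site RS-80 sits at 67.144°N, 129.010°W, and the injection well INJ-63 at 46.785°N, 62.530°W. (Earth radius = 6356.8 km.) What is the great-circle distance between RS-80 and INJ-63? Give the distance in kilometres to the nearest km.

Δφ = -20.3590°,  Δλ = 66.4800°
a = sin²(Δφ/2) + cos φ₁ cos φ₂ sin²(Δλ/2) = 0.111147
c = 2·arcsin(√a) = 0.679789 rad = 38.9490°
d = R·c = 6356.8 × 0.679789 = 4321.3 km

4321 km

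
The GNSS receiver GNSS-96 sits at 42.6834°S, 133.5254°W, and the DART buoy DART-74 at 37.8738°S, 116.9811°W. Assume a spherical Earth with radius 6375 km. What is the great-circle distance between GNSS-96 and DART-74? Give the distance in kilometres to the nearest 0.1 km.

1499.7 km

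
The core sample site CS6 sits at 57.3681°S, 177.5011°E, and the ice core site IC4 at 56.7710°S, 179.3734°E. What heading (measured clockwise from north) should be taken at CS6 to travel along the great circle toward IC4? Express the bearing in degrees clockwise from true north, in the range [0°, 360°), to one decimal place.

Δλ = 1.8723°
y = sin Δλ · cos φ₂ = 0.017904
x = cos φ₁ sin φ₂ − sin φ₁ cos φ₂ cos Δλ = 0.010175
θ = atan2(y, x) = 60.3903° → 60.3903° (mod 360°)

60.4°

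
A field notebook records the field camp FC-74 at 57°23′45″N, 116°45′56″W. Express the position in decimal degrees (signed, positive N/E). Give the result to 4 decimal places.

lat: 57.3958° N → +57.3958°
lon: 116.7656° W → -116.7656°

+57.3958°, -116.7656°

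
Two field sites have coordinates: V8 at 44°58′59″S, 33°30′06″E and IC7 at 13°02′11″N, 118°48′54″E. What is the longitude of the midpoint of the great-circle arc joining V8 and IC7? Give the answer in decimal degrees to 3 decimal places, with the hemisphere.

84.479°E

V8: φ = -44.98306°, λ = +33.50167°
IC7: φ = +13.03639°, λ = +118.81500°
Bx = cos φ₂ cos Δλ = 0.079601,  By = cos φ₂ sin Δλ = 0.970970
φₘ = atan2(sin φ₁ + sin φ₂, √((cos φ₁ + Bx)² + By²)) = -21.06276°
λₘ = λ₁ + atan2(By, cos φ₁ + Bx) = 84.47883°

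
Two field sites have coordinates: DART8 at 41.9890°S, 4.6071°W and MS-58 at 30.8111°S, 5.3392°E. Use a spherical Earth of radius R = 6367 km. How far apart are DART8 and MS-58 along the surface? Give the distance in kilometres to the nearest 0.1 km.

1525.5 km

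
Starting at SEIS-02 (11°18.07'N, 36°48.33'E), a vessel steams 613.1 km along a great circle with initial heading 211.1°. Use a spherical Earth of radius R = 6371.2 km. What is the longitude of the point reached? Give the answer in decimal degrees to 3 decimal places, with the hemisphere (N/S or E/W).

33.942°E

SEIS-02: φ = +11.30117°, λ = +36.80550°
δ = d/R = 613.1/6371.2 = 0.096230 rad
φ₂ = arcsin(sin φ₁ cos δ + cos φ₁ sin δ cos θ)
   = arcsin(0.19597·0.99537 + 0.98061·0.09608·-0.85627) = 6.56805°
λ₂ = λ₁ + atan2(sin θ sin δ cos φ₁, cos δ − sin φ₁ sin φ₂) = 33.94197°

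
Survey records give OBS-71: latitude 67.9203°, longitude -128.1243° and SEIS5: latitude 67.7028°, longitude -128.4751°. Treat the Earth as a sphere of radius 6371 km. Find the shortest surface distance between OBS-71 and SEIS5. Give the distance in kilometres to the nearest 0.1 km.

Δφ = -0.2175°,  Δλ = -0.3508°
a = sin²(Δφ/2) + cos φ₁ cos φ₂ sin²(Δλ/2) = 0.000005
c = 2·arcsin(√a) = 0.004445 rad = 0.2547°
d = R·c = 6371 × 0.004445 = 28.3 km

28.3 km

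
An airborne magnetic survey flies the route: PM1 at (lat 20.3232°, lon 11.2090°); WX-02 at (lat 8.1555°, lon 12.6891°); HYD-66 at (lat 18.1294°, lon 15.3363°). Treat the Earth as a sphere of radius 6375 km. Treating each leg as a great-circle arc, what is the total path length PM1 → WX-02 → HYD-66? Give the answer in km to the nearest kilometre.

2509 km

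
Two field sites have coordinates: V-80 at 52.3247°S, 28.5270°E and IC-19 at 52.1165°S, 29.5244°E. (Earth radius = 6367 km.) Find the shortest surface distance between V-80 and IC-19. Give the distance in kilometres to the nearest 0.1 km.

71.7 km

Δφ = 0.2082°,  Δλ = 0.9974°
a = sin²(Δφ/2) + cos φ₁ cos φ₂ sin²(Δλ/2) = 0.000032
c = 2·arcsin(√a) = 0.011266 rad = 0.6455°
d = R·c = 6367 × 0.011266 = 71.7 km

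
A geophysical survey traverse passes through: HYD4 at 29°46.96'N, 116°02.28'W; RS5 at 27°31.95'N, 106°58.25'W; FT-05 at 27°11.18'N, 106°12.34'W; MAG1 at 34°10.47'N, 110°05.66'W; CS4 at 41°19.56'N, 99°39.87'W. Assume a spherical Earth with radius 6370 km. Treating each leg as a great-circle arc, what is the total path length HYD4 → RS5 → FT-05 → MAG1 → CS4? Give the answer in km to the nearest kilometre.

3077 km

HYD4: φ = +29.78267°, λ = -116.03800°
RS5: φ = +27.53250°, λ = -106.97083°
FT-05: φ = +27.18633°, λ = -106.20567°
MAG1: φ = +34.17450°, λ = -110.09433°
CS4: φ = +41.32600°, λ = -99.66450°
HYD4→RS5: c = 0.144264 rad, d = 918.96 km
RS5→FT-05: c = 0.013311 rad, d = 84.79 km
FT-05→MAG1: c = 0.135181 rad, d = 861.10 km
MAG1→CS4: c = 0.190261 rad, d = 1211.96 km
Total = 918.96 + 84.79 + 861.10 + 1211.96 = 3076.82 km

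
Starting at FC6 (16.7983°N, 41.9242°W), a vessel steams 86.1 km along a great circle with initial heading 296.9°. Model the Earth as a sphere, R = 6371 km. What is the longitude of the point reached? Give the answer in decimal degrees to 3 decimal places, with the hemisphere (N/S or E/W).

42.647°W

δ = d/R = 86.1/6371 = 0.013514 rad
φ₂ = arcsin(sin φ₁ cos δ + cos φ₁ sin δ cos θ)
   = arcsin(0.28900·0.99991 + 0.95733·0.01351·0.45243) = 17.14736°
λ₂ = λ₁ + atan2(sin θ sin δ cos φ₁, cos δ − sin φ₁ sin φ₂) = -42.64685°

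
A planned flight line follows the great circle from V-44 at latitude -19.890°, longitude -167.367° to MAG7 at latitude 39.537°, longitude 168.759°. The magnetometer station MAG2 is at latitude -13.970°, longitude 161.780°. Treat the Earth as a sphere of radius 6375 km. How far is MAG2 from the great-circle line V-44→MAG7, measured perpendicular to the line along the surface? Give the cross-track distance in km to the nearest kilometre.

2952 km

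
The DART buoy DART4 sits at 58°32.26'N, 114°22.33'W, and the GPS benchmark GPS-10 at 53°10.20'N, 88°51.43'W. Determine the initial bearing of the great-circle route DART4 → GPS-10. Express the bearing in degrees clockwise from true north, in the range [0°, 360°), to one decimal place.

99.6°

DART4: φ = +58.53767°, λ = -114.37217°
GPS-10: φ = +53.17000°, λ = -88.85717°
Δλ = 25.5150°
y = sin Δλ · cos φ₂ = 0.258208
x = cos φ₁ sin φ₂ − sin φ₁ cos φ₂ cos Δλ = -0.043679
θ = atan2(y, x) = 99.6014° → 99.6014° (mod 360°)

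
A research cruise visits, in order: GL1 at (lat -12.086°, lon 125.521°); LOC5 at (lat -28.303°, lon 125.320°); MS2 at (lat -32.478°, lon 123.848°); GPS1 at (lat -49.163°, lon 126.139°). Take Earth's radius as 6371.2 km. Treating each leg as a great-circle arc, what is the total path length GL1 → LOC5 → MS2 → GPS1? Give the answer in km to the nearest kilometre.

4154 km

GL1→LOC5: c = 0.283059 rad, d = 1803.43 km
LOC5→MS2: c = 0.076160 rad, d = 485.23 km
MS2→GPS1: c = 0.292740 rad, d = 1865.11 km
Total = 1803.43 + 485.23 + 1865.11 = 4153.76 km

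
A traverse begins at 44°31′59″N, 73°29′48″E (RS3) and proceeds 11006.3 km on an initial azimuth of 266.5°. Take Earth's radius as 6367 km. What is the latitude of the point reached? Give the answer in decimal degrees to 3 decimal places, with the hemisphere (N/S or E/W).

RS3: φ = +44.53306°, λ = +73.49667°
δ = d/R = 11006.3/6367 = 1.728648 rad
φ₂ = arcsin(sin φ₁ cos δ + cos φ₁ sin δ cos θ)
   = arcsin(0.70132·-0.15720 + 0.71285·0.98757·-0.06105) = -8.81372°
λ₂ = λ₁ + atan2(sin θ sin δ cos φ₁, cos δ − sin φ₁ sin φ₂) = -20.55227°

8.814°S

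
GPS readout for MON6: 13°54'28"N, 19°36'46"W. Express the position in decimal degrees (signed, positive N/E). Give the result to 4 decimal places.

lat: 13.9078° N → +13.9078°
lon: 19.6128° W → -19.6128°

+13.9078°, -19.6128°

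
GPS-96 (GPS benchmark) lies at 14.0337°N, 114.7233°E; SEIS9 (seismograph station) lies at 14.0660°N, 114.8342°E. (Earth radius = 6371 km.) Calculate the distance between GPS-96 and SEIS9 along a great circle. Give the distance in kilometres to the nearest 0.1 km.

Δφ = 0.0323°,  Δλ = 0.1109°
a = sin²(Δφ/2) + cos φ₁ cos φ₂ sin²(Δλ/2) = 0.000001
c = 2·arcsin(√a) = 0.001960 rad = 0.1123°
d = R·c = 6371 × 0.001960 = 12.5 km

12.5 km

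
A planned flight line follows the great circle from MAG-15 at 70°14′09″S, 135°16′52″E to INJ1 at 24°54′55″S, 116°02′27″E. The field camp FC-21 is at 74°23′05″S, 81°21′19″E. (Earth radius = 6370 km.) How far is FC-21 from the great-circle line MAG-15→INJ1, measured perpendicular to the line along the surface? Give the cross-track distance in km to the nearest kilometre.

MAG-15: φ = -70.23583°, λ = +135.28111°
INJ1: φ = -24.91528°, λ = +116.04083°
FC-21: φ = -74.38472°, λ = +81.35528°
δ₁₃ = central angle MAG-15→FC-21 = 0.283958 rad  (haversine)
θ₁₃ = bearing MAG-15→FC-21 = 230.948°,  θ₁₂ = bearing MAG-15→INJ1 = 335.748°
dₓₜ = R·arcsin(sin δ₁₃ · sin(θ₁₃ − θ₁₂)) = 6370·arcsin(0.28016·sin(-104.800°)) = -1747.224 km
|dₓₜ| = 1747.224 km

1747 km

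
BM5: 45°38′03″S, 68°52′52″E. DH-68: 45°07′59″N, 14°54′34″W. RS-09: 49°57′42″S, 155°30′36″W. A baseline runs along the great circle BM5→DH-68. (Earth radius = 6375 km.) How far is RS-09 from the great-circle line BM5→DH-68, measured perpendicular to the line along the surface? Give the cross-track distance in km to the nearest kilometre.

2638 km

BM5: φ = -45.63417°, λ = +68.88111°
DH-68: φ = +45.13306°, λ = -14.90944°
RS-09: φ = -49.96167°, λ = -155.51000°
δ₁₃ = central angle BM5→RS-09 = 1.342932 rad  (haversine)
θ₁₃ = bearing BM5→RS-09 = 152.486°,  θ₁₂ = bearing BM5→DH-68 = 308.111°
dₓₜ = R·arcsin(sin δ₁₃ · sin(θ₁₃ − θ₁₂)) = 6375·arcsin(0.97415·sin(-155.625°)) = -2637.589 km
|dₓₜ| = 2637.589 km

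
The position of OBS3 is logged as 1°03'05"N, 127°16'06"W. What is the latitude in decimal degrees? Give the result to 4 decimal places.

1.0514°N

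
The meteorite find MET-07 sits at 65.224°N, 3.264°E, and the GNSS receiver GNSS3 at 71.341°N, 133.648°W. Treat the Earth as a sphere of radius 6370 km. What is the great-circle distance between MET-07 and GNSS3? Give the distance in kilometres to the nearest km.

Δφ = 6.1170°,  Δλ = -136.9120°
a = sin²(Δφ/2) + cos φ₁ cos φ₂ sin²(Δλ/2) = 0.118843
c = 2·arcsin(√a) = 0.703915 rad = 40.3313°
d = R·c = 6370 × 0.703915 = 4483.9 km

4484 km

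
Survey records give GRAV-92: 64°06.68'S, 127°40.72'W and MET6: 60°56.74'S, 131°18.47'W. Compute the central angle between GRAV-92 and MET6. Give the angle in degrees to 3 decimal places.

GRAV-92: φ = -64.11133°, λ = -127.67867°
MET6: φ = -60.94567°, λ = -131.30783°
Δφ = 3.1657°,  Δλ = -3.6292°
a = sin²(Δφ/2) + cos φ₁ cos φ₂ sin²(Δλ/2) = 0.000976
c = 2·arcsin(√a) = 0.062479 rad = 3.5798°

3.580°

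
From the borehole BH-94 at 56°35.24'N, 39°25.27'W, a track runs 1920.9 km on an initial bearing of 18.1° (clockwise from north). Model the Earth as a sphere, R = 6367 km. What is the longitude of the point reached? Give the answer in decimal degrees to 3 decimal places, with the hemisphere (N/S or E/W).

21.766°W

BH-94: φ = +56.58733°, λ = -39.42117°
δ = d/R = 1920.9/6367 = 0.301696 rad
φ₂ = arcsin(sin φ₁ cos δ + cos φ₁ sin δ cos θ)
   = arcsin(0.83473·0.95483 + 0.55067·0.29714·0.95052) = 72.27952°
λ₂ = λ₁ + atan2(sin θ sin δ cos φ₁, cos δ − sin φ₁ sin φ₂) = -21.76565°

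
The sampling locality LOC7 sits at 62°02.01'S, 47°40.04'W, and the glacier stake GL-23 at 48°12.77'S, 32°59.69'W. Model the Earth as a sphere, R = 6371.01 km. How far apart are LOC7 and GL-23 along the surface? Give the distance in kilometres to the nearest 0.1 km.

LOC7: φ = -62.03350°, λ = -47.66733°
GL-23: φ = -48.21283°, λ = -32.99483°
Δφ = 13.8207°,  Δλ = 14.6725°
a = sin²(Δφ/2) + cos φ₁ cos φ₂ sin²(Δλ/2) = 0.019571
c = 2·arcsin(√a) = 0.280715 rad = 16.0838°
d = R·c = 6371.01 × 0.280715 = 1788.4 km

1788.4 km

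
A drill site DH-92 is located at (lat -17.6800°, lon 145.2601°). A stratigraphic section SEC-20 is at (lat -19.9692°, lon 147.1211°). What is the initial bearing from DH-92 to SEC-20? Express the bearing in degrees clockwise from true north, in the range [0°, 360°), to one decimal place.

142.7°

Δλ = 1.8610°
y = sin Δλ · cos φ₂ = 0.030522
x = cos φ₁ sin φ₂ − sin φ₁ cos φ₂ cos Δλ = -0.040094
θ = atan2(y, x) = 142.7191° → 142.7191° (mod 360°)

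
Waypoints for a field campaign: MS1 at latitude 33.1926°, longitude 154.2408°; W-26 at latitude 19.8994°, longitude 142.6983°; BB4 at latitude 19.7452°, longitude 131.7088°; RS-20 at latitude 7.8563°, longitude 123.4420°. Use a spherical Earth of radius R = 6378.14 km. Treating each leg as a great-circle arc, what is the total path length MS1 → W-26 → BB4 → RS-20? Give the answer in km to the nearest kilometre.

MS1→W-26: c = 0.293307 rad, d = 1870.75 km
W-26→BB4: c = 0.180427 rad, d = 1150.79 km
BB4→RS-20: c = 0.250208 rad, d = 1595.86 km
Total = 1870.75 + 1150.79 + 1595.86 = 4617.40 km

4617 km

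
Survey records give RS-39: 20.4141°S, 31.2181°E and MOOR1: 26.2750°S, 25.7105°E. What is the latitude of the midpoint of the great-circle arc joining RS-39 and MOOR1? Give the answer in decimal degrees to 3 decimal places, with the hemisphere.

23.369°S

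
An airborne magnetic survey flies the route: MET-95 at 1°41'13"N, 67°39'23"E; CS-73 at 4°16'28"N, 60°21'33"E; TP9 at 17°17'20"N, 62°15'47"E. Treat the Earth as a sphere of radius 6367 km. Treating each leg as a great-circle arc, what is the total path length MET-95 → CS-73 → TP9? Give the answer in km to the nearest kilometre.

MET-95: φ = +1.68694°, λ = +67.65639°
CS-73: φ = +4.27444°, λ = +60.35917°
TP9: φ = +17.28889°, λ = +62.26306°
MET-95→CS-73: c = 0.134957 rad, d = 859.27 km
CS-73→TP9: c = 0.229467 rad, d = 1461.02 km
Total = 859.27 + 1461.02 = 2320.29 km

2320 km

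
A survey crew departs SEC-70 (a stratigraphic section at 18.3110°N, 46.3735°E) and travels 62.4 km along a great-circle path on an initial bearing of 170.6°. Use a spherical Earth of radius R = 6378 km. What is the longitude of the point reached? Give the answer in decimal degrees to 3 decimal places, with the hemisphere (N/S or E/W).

46.470°E

δ = d/R = 62.4/6378 = 0.009784 rad
φ₂ = arcsin(sin φ₁ cos δ + cos φ₁ sin δ cos θ)
   = arcsin(0.31417·0.99995 + 0.94937·0.00978·-0.98657) = 17.75794°
λ₂ = λ₁ + atan2(sin θ sin δ cos φ₁, cos δ − sin φ₁ sin φ₂) = 46.46963°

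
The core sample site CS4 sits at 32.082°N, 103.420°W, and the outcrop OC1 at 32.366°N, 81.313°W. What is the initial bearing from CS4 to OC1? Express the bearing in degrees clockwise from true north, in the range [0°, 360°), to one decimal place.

83.2°

Δλ = 22.1070°
y = sin Δλ · cos φ₂ = 0.317872
x = cos φ₁ sin φ₂ − sin φ₁ cos φ₂ cos Δλ = 0.037938
θ = atan2(y, x) = 83.1939° → 83.1939° (mod 360°)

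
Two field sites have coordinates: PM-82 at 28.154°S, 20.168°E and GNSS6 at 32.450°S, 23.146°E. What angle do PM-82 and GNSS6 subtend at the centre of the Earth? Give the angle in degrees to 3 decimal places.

Δφ = -4.2960°,  Δλ = 2.9780°
a = sin²(Δφ/2) + cos φ₁ cos φ₂ sin²(Δλ/2) = 0.001907
c = 2·arcsin(√a) = 0.087371 rad = 5.0060°

5.006°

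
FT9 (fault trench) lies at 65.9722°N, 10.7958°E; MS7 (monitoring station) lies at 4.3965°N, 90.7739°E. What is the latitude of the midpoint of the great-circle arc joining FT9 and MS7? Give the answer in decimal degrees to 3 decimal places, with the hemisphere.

40.954°N

Bx = cos φ₂ cos Δλ = 0.173513,  By = cos φ₂ sin Δλ = 0.981844
φₘ = atan2(sin φ₁ + sin φ₂, √((cos φ₁ + Bx)² + By²)) = 40.95424°
λₘ = λ₁ + atan2(By, cos φ₁ + Bx) = 70.19443°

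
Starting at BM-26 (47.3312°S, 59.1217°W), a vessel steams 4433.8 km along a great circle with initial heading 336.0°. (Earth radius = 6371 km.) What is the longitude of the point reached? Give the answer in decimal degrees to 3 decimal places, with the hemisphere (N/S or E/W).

δ = d/R = 4433.8/6371 = 0.695935 rad
φ₂ = arcsin(sin φ₁ cos δ + cos φ₁ sin δ cos θ)
   = arcsin(-0.73528·0.76745 + 0.67776·0.64110·0.91355) = -9.63373°
λ₂ = λ₁ + atan2(sin θ sin δ cos φ₁, cos δ − sin φ₁ sin φ₂) = -74.45835°

74.458°W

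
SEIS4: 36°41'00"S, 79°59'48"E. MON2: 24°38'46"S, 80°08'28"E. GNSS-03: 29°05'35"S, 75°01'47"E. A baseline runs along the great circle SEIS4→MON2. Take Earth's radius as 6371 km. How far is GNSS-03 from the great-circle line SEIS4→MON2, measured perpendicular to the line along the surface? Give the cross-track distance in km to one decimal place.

491.6 km

SEIS4: φ = -36.68333°, λ = +79.99667°
MON2: φ = -24.64611°, λ = +80.14111°
GNSS-03: φ = -29.09306°, λ = +75.02972°
δ₁₃ = central angle SEIS4→GNSS-03 = 0.151098 rad  (haversine)
θ₁₃ = bearing SEIS4→GNSS-03 = 329.826°,  θ₁₂ = bearing SEIS4→MON2 = 0.630°
dₓₜ = R·arcsin(sin δ₁₃ · sin(θ₁₃ − θ₁₂)) = 6371·arcsin(0.15052·sin(329.197°)) = -491.579 km
|dₓₜ| = 491.579 km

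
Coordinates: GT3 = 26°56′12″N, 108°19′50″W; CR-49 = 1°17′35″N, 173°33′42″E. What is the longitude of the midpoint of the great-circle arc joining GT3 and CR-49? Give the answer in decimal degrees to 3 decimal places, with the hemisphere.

150.043°W

GT3: φ = +26.93667°, λ = -108.33056°
CR-49: φ = +1.29306°, λ = +173.56167°
Bx = cos φ₂ cos Δλ = 0.206019,  By = cos φ₂ sin Δλ = -0.978288
φₘ = atan2(sin φ₁ + sin φ₂, √((cos φ₁ + Bx)² + By²)) = 17.92457°
λₘ = λ₁ + atan2(By, cos φ₁ + Bx) = -150.04298°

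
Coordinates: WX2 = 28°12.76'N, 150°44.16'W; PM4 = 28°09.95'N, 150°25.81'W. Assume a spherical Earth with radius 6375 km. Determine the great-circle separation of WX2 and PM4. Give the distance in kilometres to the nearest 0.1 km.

WX2: φ = +28.21267°, λ = -150.73600°
PM4: φ = +28.16583°, λ = -150.43017°
Δφ = -0.0468°,  Δλ = 0.3058°
a = sin²(Δφ/2) + cos φ₁ cos φ₂ sin²(Δλ/2) = 0.000006
c = 2·arcsin(√a) = 0.004775 rad = 0.2736°
d = R·c = 6375 × 0.004775 = 30.4 km

30.4 km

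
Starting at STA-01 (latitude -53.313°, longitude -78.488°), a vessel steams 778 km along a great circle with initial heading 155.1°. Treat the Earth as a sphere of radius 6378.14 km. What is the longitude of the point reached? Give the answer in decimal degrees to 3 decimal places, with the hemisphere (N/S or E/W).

δ = d/R = 778/6378.14 = 0.121979 rad
φ₂ = arcsin(sin φ₁ cos δ + cos φ₁ sin δ cos θ)
   = arcsin(-0.80191·0.99257 + 0.59744·0.12168·-0.90704) = -59.52951°
λ₂ = λ₁ + atan2(sin θ sin δ cos φ₁, cos δ − sin φ₁ sin φ₂) = -72.68968°

72.690°W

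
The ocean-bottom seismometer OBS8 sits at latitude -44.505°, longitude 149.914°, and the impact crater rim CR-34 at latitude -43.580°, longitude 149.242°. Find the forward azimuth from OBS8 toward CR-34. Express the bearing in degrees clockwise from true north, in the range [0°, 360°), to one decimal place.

332.2°

Δλ = -0.6720°
y = sin Δλ · cos φ₂ = -0.008496
x = cos φ₁ sin φ₂ − sin φ₁ cos φ₂ cos Δλ = 0.016109
θ = atan2(y, x) = -27.8084° → 332.1916° (mod 360°)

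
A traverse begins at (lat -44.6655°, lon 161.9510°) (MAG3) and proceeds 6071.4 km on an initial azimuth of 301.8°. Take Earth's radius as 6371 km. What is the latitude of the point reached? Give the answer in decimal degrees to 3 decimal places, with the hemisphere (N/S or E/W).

5.837°S

δ = d/R = 6071.4/6371 = 0.952974 rad
φ₂ = arcsin(sin φ₁ cos δ + cos φ₁ sin δ cos θ)
   = arcsin(-0.70297·0.57926 + 0.71122·0.81514·0.52696) = -5.83706°
λ₂ = λ₁ + atan2(sin θ sin δ cos φ₁, cos δ − sin φ₁ sin φ₂) = 117.81259°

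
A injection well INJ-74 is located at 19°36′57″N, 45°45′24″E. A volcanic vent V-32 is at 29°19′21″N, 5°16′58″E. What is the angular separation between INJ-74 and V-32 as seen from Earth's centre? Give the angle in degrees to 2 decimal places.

37.89°

INJ-74: φ = +19.61583°, λ = +45.75667°
V-32: φ = +29.32250°, λ = +5.28278°
Δφ = 9.7067°,  Δλ = -40.4739°
a = sin²(Δφ/2) + cos φ₁ cos φ₂ sin²(Δλ/2) = 0.105423
c = 2·arcsin(√a) = 0.661366 rad = 37.8935°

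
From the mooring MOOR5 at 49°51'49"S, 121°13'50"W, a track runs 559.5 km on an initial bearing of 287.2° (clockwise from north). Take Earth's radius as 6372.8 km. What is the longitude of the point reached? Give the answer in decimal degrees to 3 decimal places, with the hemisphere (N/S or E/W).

MOOR5: φ = -49.86361°, λ = -121.23056°
δ = d/R = 559.5/6372.8 = 0.087795 rad
φ₂ = arcsin(sin φ₁ cos δ + cos φ₁ sin δ cos θ)
   = arcsin(-0.76451·0.99615 + 0.64461·0.08768·0.29571) = -48.14656°
λ₂ = λ₁ + atan2(sin θ sin δ cos φ₁, cos δ − sin φ₁ sin φ₂) = -128.44226°

128.442°W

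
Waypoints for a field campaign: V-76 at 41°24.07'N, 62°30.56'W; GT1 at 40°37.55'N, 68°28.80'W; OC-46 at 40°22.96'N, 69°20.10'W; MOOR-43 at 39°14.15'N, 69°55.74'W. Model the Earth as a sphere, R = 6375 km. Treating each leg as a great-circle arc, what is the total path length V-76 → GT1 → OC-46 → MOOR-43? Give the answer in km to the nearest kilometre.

723 km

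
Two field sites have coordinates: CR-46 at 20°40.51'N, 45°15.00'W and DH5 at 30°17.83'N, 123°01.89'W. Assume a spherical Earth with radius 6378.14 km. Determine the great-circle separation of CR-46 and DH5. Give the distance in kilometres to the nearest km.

CR-46: φ = +20.67517°, λ = -45.25000°
DH5: φ = +30.29717°, λ = -123.03150°
Δφ = 9.6220°,  Δλ = -77.7815°
a = sin²(Δφ/2) + cos φ₁ cos φ₂ sin²(Δλ/2) = 0.325458
c = 2·arcsin(√a) = 1.214203 rad = 69.5687°
d = R·c = 6378.14 × 1.214203 = 7744.4 km

7744 km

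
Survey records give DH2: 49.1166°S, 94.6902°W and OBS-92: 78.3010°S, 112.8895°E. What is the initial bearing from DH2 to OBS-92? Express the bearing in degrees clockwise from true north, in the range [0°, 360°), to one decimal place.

Δλ = -152.4203°
y = sin Δλ · cos φ₂ = -0.093879
x = cos φ₁ sin φ₂ − sin φ₁ cos φ₂ cos Δλ = -0.776808
θ = atan2(y, x) = -173.1091° → 186.8909° (mod 360°)

186.9°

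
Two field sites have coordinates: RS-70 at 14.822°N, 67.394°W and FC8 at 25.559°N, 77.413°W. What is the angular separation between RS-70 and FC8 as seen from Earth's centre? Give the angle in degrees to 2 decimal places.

14.26°

Δφ = 10.7370°,  Δλ = -10.0190°
a = sin²(Δφ/2) + cos φ₁ cos φ₂ sin²(Δλ/2) = 0.015404
c = 2·arcsin(√a) = 0.248864 rad = 14.2588°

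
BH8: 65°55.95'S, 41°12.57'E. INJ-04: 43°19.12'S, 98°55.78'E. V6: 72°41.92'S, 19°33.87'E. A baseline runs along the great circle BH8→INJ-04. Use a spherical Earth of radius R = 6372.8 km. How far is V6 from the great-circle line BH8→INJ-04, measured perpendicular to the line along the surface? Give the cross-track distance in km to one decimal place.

783.8 km

BH8: φ = -65.93250°, λ = +41.20950°
INJ-04: φ = -43.31867°, λ = +98.92967°
V6: φ = -72.69867°, λ = +19.56450°
δ₁₃ = central angle BH8→V6 = 0.176392 rad  (haversine)
θ₁₃ = bearing BH8→V6 = 218.692°,  θ₁₂ = bearing BH8→INJ-04 = 83.049°
dₓₜ = R·arcsin(sin δ₁₃ · sin(θ₁₃ − θ₁₂)) = 6372.8·arcsin(0.17548·sin(135.642°)) = 783.808 km
|dₓₜ| = 783.808 km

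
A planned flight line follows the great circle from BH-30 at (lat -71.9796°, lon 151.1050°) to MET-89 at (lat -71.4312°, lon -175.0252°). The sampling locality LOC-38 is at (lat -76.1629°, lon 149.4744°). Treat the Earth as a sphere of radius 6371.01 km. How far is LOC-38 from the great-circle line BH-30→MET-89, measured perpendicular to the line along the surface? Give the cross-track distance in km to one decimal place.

463.3 km

δ₁₃ = central angle BH-30→LOC-38 = 0.073422 rad  (haversine)
θ₁₃ = bearing BH-30→LOC-38 = 185.323°,  θ₁₂ = bearing BH-30→MET-89 = 103.258°
dₓₜ = R·arcsin(sin δ₁₃ · sin(θ₁₃ − θ₁₂)) = 6371.01·arcsin(0.07336·sin(82.065°)) = 463.285 km
|dₓₜ| = 463.285 km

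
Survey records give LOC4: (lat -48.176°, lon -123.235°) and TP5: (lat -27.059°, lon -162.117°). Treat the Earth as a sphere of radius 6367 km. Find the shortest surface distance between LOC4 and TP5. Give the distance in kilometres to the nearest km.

Δφ = 21.1170°,  Δλ = -38.8820°
a = sin²(Δφ/2) + cos φ₁ cos φ₂ sin²(Δλ/2) = 0.099363
c = 2·arcsin(√a) = 0.641376 rad = 36.7481°
d = R·c = 6367 × 0.641376 = 4083.6 km

4084 km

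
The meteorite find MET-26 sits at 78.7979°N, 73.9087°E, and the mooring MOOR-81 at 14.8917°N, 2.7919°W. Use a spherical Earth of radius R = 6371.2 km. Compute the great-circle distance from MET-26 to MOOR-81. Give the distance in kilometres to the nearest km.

8098 km

Δφ = -63.9062°,  Δλ = -76.7006°
a = sin²(Δφ/2) + cos φ₁ cos φ₂ sin²(Δλ/2) = 0.352357
c = 2·arcsin(√a) = 1.271042 rad = 72.8253°
d = R·c = 6371.2 × 1.271042 = 8098.1 km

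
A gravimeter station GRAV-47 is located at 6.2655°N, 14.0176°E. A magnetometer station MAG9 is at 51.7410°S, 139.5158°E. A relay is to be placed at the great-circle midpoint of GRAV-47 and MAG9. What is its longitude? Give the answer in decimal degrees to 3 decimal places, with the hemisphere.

Bx = cos φ₂ cos Δλ = -0.359565,  By = cos φ₂ sin Δλ = 0.504126
φₘ = atan2(sin φ₁ + sin φ₂, √((cos φ₁ + Bx)² + By²)) = -39.83825°
λₘ = λ₁ + atan2(By, cos φ₁ + Bx) = 52.48730°

52.487°E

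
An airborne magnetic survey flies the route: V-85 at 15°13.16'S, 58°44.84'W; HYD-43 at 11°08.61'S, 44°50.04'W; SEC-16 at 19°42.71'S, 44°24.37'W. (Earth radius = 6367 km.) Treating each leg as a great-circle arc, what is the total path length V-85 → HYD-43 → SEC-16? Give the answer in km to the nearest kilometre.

V-85: φ = -15.21933°, λ = -58.74733°
HYD-43: φ = -11.14350°, λ = -44.83400°
SEC-16: φ = -19.71183°, λ = -44.40617°
V-85→HYD-43: c = 0.246820 rad, d = 1571.51 km
HYD-43→SEC-16: c = 0.149718 rad, d = 953.26 km
Total = 1571.51 + 953.26 = 2524.76 km

2525 km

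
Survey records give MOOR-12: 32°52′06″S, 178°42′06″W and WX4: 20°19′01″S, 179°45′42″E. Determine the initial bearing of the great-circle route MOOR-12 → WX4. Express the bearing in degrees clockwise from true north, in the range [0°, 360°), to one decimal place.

MOOR-12: φ = -32.86833°, λ = -178.70167°
WX4: φ = -20.31694°, λ = +179.76167°
Δλ = -1.5367°
y = sin Δλ · cos φ₂ = -0.025148
x = cos φ₁ sin φ₂ − sin φ₁ cos φ₂ cos Δλ = 0.217132
θ = atan2(y, x) = -6.6066° → 353.3934° (mod 360°)

353.4°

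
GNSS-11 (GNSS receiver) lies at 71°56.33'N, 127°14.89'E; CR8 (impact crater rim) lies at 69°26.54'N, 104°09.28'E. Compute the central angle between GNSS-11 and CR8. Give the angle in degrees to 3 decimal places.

7.976°

GNSS-11: φ = +71.93883°, λ = +127.24817°
CR8: φ = +69.44233°, λ = +104.15467°
Δφ = -2.4965°,  Δλ = -23.0935°
a = sin²(Δφ/2) + cos φ₁ cos φ₂ sin²(Δλ/2) = 0.004837
c = 2·arcsin(√a) = 0.139203 rad = 7.9758°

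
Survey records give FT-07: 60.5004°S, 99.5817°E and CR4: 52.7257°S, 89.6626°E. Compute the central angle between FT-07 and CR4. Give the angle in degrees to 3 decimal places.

Δφ = 7.7747°,  Δλ = -9.9191°
a = sin²(Δφ/2) + cos φ₁ cos φ₂ sin²(Δλ/2) = 0.006825
c = 2·arcsin(√a) = 0.165417 rad = 9.4777°

9.478°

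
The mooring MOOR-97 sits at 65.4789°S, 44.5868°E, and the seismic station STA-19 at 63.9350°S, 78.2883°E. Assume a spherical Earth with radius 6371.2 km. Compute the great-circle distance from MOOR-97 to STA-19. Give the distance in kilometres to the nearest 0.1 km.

1590.8 km

Δφ = 1.5439°,  Δλ = 33.7015°
a = sin²(Δφ/2) + cos φ₁ cos φ₂ sin²(Δλ/2) = 0.015505
c = 2·arcsin(√a) = 0.249688 rad = 14.3061°
d = R·c = 6371.2 × 0.249688 = 1590.8 km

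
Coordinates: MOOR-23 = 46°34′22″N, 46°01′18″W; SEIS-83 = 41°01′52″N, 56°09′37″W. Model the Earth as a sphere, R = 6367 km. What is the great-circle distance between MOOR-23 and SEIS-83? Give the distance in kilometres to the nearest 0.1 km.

1018.7 km

MOOR-23: φ = +46.57278°, λ = -46.02167°
SEIS-83: φ = +41.03111°, λ = -56.16028°
Δφ = -5.5417°,  Δλ = -10.1386°
a = sin²(Δφ/2) + cos φ₁ cos φ₂ sin²(Δλ/2) = 0.006386
c = 2·arcsin(√a) = 0.159991 rad = 9.1668°
d = R·c = 6367 × 0.159991 = 1018.7 km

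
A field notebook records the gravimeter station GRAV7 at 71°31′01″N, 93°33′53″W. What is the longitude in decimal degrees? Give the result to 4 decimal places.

93.5647°W

93° + 33′/60 + 53″/3600 = 93 + 0.55000 + 0.01472 = 93.5647°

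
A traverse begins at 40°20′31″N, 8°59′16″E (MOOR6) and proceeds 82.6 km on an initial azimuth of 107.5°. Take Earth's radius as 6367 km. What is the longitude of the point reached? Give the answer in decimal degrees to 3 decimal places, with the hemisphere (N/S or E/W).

9.915°E

MOOR6: φ = +40.34194°, λ = +8.98778°
δ = d/R = 82.6/6367 = 0.012973 rad
φ₂ = arcsin(sin φ₁ cos δ + cos φ₁ sin δ cos θ)
   = arcsin(0.64735·0.99992 + 0.76219·0.01297·-0.30071) = 40.11472°
λ₂ = λ₁ + atan2(sin θ sin δ cos φ₁, cos δ − sin φ₁ sin φ₂) = 9.91476°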